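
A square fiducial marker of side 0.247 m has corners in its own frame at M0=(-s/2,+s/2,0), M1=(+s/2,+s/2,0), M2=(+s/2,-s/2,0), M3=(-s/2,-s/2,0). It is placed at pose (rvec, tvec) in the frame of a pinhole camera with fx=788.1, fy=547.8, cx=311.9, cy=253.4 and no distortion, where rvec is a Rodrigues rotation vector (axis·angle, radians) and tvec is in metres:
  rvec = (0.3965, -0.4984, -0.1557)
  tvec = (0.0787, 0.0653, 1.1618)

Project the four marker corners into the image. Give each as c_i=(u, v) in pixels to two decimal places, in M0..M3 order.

c0=(296.63, 351.59) c1=(431.51, 317.61) c2=(433.54, 217.18) c3=(286.08, 244.22)

Intrinsics K: fx=788.1, fy=547.8, cx=311.9, cy=253.4
Marker side s = 0.247 m; corners in marker frame (Z=0):
  M0 = (-0.1235, +0.1235, 0)
  M1 = (+0.1235, +0.1235, 0)
  M2 = (+0.1235, -0.1235, 0)
  M3 = (-0.1235, -0.1235, 0)
rvec = (0.3965, -0.4984, -0.1557), |rvec| = θ = 0.65564 rad = 37.565°
Rodrigues: sinθ=0.60966, 1−cosθ=0.20734; R = I + sinθ·[k]× + (1−cosθ)·[k]×²:
    [+0.86849 +0.04946 -0.49323]
    [-0.24010 +0.91248 -0.33127]
    [+0.43368 +0.40613 +0.80435]
t = (0.0787, 0.0653, 1.1618) m
M0: Pc = R·M0+t = (-0.02245, +0.20764, +1.15840); u = 788.1·(-0.02245)/1.15840 + 311.9 = 296.6265, v = 547.8·(+0.20764)/1.15840 + 253.4 = 351.5934
M1: Pc = R·M1+t = (+0.19207, +0.14834, +1.26552); u = 788.1·(+0.19207)/1.26552 + 311.9 = 431.5100, v = 547.8·(+0.14834)/1.26552 + 253.4 = 317.6108
M2: Pc = R·M2+t = (+0.17985, -0.07704, +1.16520); u = 788.1·(+0.17985)/1.16520 + 311.9 = 433.5439, v = 547.8·(-0.07704)/1.16520 + 253.4 = 217.1794
M3: Pc = R·M3+t = (-0.03467, -0.01774, +1.05808); u = 788.1·(-0.03467)/1.05808 + 311.9 = 286.0784, v = 547.8·(-0.01774)/1.05808 + 253.4 = 244.2164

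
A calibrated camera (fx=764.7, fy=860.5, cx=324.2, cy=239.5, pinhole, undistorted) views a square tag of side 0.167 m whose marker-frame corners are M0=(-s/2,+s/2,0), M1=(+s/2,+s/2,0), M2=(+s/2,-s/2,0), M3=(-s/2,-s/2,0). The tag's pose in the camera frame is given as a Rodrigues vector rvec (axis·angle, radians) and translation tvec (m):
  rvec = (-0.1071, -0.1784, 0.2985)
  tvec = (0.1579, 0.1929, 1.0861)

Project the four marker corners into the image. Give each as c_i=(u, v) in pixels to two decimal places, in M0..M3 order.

Intrinsics K: fx=764.7, fy=860.5, cx=324.2, cy=239.5
Marker side s = 0.167 m; corners in marker frame (Z=0):
  M0 = (-0.0835, +0.0835, 0)
  M1 = (+0.0835, +0.0835, 0)
  M2 = (+0.0835, -0.0835, 0)
  M3 = (-0.0835, -0.0835, 0)
rvec = (-0.1071, -0.1784, 0.2985), |rvec| = θ = 0.36387 rad = 20.848°
Rodrigues: sinθ=0.35589, 1−cosθ=0.06547; R = I + sinθ·[k]× + (1−cosθ)·[k]×²:
    [+0.94020 -0.28251 -0.19030]
    [+0.30140 +0.95027 +0.07842]
    [+0.15868 -0.13109 +0.97859]
t = (0.1579, 0.1929, 1.0861) m
M0: Pc = R·M0+t = (+0.05580, +0.24708, +1.06190); u = 764.7·(+0.05580)/1.06190 + 324.2 = 364.3856, v = 860.5·(+0.24708)/1.06190 + 239.5 = 439.7179
M1: Pc = R·M1+t = (+0.21282, +0.29741, +1.08840); u = 764.7·(+0.21282)/1.08840 + 324.2 = 473.7229, v = 860.5·(+0.29741)/1.08840 + 239.5 = 474.6380
M2: Pc = R·M2+t = (+0.26000, +0.13872, +1.11030); u = 764.7·(+0.26000)/1.11030 + 324.2 = 503.2686, v = 860.5·(+0.13872)/1.11030 + 239.5 = 347.0107
M3: Pc = R·M3+t = (+0.10298, +0.08839, +1.08380); u = 764.7·(+0.10298)/1.08380 + 324.2 = 396.8621, v = 860.5·(+0.08839)/1.08380 + 239.5 = 309.6753

c0=(364.39, 439.72) c1=(473.72, 474.64) c2=(503.27, 347.01) c3=(396.86, 309.68)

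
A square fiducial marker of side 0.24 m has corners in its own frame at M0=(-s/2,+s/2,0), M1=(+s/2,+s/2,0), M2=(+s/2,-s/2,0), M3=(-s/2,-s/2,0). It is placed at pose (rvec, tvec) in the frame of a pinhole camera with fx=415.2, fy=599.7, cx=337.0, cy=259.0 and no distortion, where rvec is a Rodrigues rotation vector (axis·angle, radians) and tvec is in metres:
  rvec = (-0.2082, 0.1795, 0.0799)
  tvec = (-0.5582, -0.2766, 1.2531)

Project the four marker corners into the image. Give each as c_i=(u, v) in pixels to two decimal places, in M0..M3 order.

Intrinsics K: fx=415.2, fy=599.7, cx=337.0, cy=259.0
Marker side s = 0.24 m; corners in marker frame (Z=0):
  M0 = (-0.1200, +0.1200, 0)
  M1 = (+0.1200, +0.1200, 0)
  M2 = (+0.1200, -0.1200, 0)
  M3 = (-0.1200, -0.1200, 0)
rvec = (-0.2082, 0.1795, 0.0799), |rvec| = θ = 0.28627 rad = 16.402°
Rodrigues: sinθ=0.28238, 1−cosθ=0.04070; R = I + sinθ·[k]× + (1−cosθ)·[k]×²:
    [+0.98083 -0.09737 +0.16880]
    [+0.06025 +0.97530 +0.21249]
    [-0.18532 -0.19825 +0.96247]
t = (-0.5582, -0.2766, 1.2531) m
M0: Pc = R·M0+t = (-0.68758, -0.16679, +1.25155); u = 415.2·(-0.68758)/1.25155 + 337.0 = 108.8947, v = 599.7·(-0.16679)/1.25155 + 259.0 = 179.0779
M1: Pc = R·M1+t = (-0.45219, -0.15233, +1.20707); u = 415.2·(-0.45219)/1.20707 + 337.0 = 181.4606, v = 599.7·(-0.15233)/1.20707 + 259.0 = 183.3176
M2: Pc = R·M2+t = (-0.42882, -0.38641, +1.25465); u = 415.2·(-0.42882)/1.25465 + 337.0 = 195.0926, v = 599.7·(-0.38641)/1.25465 + 259.0 = 74.3051
M3: Pc = R·M3+t = (-0.66421, -0.40087, +1.29913); u = 415.2·(-0.66421)/1.29913 + 337.0 = 124.7176, v = 599.7·(-0.40087)/1.29913 + 259.0 = 73.9528

c0=(108.89, 179.08) c1=(181.46, 183.32) c2=(195.09, 74.31) c3=(124.72, 73.95)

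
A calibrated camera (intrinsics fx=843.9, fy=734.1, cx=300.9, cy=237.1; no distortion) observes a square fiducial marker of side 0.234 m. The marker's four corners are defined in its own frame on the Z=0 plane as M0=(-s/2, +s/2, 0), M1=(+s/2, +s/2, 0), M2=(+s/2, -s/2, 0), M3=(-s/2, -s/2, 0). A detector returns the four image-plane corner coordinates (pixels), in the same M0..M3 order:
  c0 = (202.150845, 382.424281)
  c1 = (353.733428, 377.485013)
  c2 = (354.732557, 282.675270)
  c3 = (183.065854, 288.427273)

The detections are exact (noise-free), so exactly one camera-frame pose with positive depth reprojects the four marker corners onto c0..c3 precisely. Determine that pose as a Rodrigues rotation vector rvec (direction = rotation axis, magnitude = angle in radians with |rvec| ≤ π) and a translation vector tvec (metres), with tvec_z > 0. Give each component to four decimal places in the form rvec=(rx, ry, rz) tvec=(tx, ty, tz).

Intrinsics K: fx=843.9, fy=734.1, cx=300.9, cy=237.1
Marker side s = 0.234 m; corners in marker frame (Z=0):
  M0 = (-0.1170, +0.1170, 0)
  M1 = (+0.1170, +0.1170, 0)
  M2 = (+0.1170, -0.1170, 0)
  M3 = (-0.1170, -0.1170, 0)
Detected image corners:
  c0 = (202.150845, 382.424281) px
  c1 = (353.733428, 377.485013) px
  c2 = (354.732557, 282.675270) px
  c3 = (183.065854, 288.427273) px
Planar DLT: solve 8×8 A·h = b for H (H[2,2]=1):
  H  [+686.20354 +183.97916 +273.63845]
  H  [-24.96592 +580.26260 +335.68986]
  H  [-0.00670 +0.53142 +1.00000]
B = K⁻¹H; ‖b₁‖=0.816172, ‖b₂‖=0.816172; λ = 2/(‖b₁‖+‖b₂‖) = 1.225233, sign → tz>0 ⇒ λ=+1.225233
r₁ = λ·B[:,0] = (+0.99920,-0.03902,-0.00821); r₂ = λ·B[:,1] = (+0.03495,+0.75818,+0.65111)
r₃ = r₁×r₂ = (-0.01918,-0.65088,+0.75894); SVD([r₁ r₂ r₃]) → R = UVᵀ:
  R  [+0.99920 +0.03495 -0.01918]
  R  [-0.03902 +0.75818 -0.65088]
  R  [-0.00821 +0.65111 +0.75894]
t = (-0.03958, +0.16455, +1.22523) m
tr R = 2.516322; θ = arccos((tr R − 1)/2) = 0.710308 rad = 40.698°
axis k = ((R−Rᵀ)₃₂, (R−Rᵀ)₁₃, (R−Rᵀ)₂₁) / (2 sinθ) = (+0.998355, -0.008414, -0.056721)
rvec = θ·k = (+0.709140, -0.005976, -0.040290)

rvec=(0.7091, -0.0060, -0.0403) tvec=(-0.0396, 0.1645, 1.2252)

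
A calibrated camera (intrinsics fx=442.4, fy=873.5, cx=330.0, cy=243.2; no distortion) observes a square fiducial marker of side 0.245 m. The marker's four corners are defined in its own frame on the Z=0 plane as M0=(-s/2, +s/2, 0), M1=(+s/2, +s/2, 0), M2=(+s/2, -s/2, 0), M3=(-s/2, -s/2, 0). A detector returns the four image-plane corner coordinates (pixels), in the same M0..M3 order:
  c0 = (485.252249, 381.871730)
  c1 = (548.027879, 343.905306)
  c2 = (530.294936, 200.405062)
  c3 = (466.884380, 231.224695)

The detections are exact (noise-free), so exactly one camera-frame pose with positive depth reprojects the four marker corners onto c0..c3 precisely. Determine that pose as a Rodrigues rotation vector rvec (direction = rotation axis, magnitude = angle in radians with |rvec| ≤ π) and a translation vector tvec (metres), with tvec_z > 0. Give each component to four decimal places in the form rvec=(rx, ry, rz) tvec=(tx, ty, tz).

rvec=(-0.0528, -0.2766, -0.2255) tvec=(0.5720, 0.0741, 1.4189)

Intrinsics K: fx=442.4, fy=873.5, cx=330.0, cy=243.2
Marker side s = 0.245 m; corners in marker frame (Z=0):
  M0 = (-0.1225, +0.1225, 0)
  M1 = (+0.1225, +0.1225, 0)
  M2 = (+0.1225, -0.1225, 0)
  M3 = (-0.1225, -0.1225, 0)
Detected image corners:
  c0 = (485.252249, 381.871730) px
  c1 = (548.027879, 343.905306) px
  c2 = (530.294936, 200.405062) px
  c3 = (466.884380, 231.224695) px
Planar DLT: solve 8×8 A·h = b for H (H[2,2]=1):
  H  [+356.46214 +66.18931 +508.35183]
  H  [-83.95720 +595.70289 +288.80882]
  H  [+0.19491 -0.01469 +1.00000]
B = K⁻¹H; ‖b₁‖=0.704754, ‖b₂‖=0.704754; λ = 2/(‖b₁‖+‖b₂‖) = 1.418935, sign → tz>0 ⇒ λ=+1.418935
r₁ = λ·B[:,0] = (+0.93701,-0.21338,+0.27656); r₂ = λ·B[:,1] = (+0.22784,+0.97348,-0.02084)
r₃ = r₁×r₂ = (-0.26478,+0.08254,+0.96077); SVD([r₁ r₂ r₃]) → R = UVᵀ:
  R  [+0.93701 +0.22784 -0.26478]
  R  [-0.21338 +0.97348 +0.08254]
  R  [+0.27656 -0.02084 +0.96077]
t = (+0.57204, +0.07409, +1.41893) m
tr R = 2.871255; θ = arccos((tr R − 1)/2) = 0.360763 rad = 20.670°
axis k = ((R−Rᵀ)₃₂, (R−Rᵀ)₁₃, (R−Rᵀ)₂₁) / (2 sinθ) = (-0.146428, -0.766788, -0.624976)
rvec = θ·k = (-0.052826, -0.276629, -0.225468)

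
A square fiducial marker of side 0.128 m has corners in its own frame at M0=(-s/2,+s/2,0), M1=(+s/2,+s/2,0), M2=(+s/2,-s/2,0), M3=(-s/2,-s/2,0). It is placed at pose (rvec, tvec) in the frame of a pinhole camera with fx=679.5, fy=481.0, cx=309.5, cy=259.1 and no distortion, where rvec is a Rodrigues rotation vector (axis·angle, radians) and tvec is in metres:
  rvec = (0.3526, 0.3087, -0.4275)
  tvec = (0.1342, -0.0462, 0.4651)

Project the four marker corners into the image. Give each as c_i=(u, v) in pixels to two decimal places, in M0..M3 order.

c0=(454.40, 288.13) c1=(633.02, 244.54) c2=(566.39, 120.01) c3=(381.42, 178.97)

Intrinsics K: fx=679.5, fy=481.0, cx=309.5, cy=259.1
Marker side s = 0.128 m; corners in marker frame (Z=0):
  M0 = (-0.0640, +0.0640, 0)
  M1 = (+0.0640, +0.0640, 0)
  M2 = (+0.0640, -0.0640, 0)
  M3 = (-0.0640, -0.0640, 0)
rvec = (0.3526, 0.3087, -0.4275), |rvec| = θ = 0.63433 rad = 36.345°
Rodrigues: sinθ=0.59264, 1−cosθ=0.19453; R = I + sinθ·[k]× + (1−cosθ)·[k]×²:
    [+0.86557 +0.45203 +0.21554]
    [-0.34678 +0.85154 -0.39323]
    [-0.36128 +0.26562 +0.89382]
t = (0.1342, -0.0462, 0.4651) m
M0: Pc = R·M0+t = (+0.10773, +0.03049, +0.50522); u = 679.5·(+0.10773)/0.50522 + 309.5 = 454.3957, v = 481.0·(+0.03049)/0.50522 + 259.1 = 288.1304
M1: Pc = R·M1+t = (+0.21853, -0.01390, +0.45898); u = 679.5·(+0.21853)/0.45898 + 309.5 = 633.0204, v = 481.0·(-0.01390)/0.45898 + 259.1 = 244.5379
M2: Pc = R·M2+t = (+0.16067, -0.12289, +0.42498); u = 679.5·(+0.16067)/0.42498 + 309.5 = 566.3917, v = 481.0·(-0.12289)/0.42498 + 259.1 = 120.0076
M3: Pc = R·M3+t = (+0.04987, -0.07850, +0.47122); u = 679.5·(+0.04987)/0.47122 + 309.5 = 381.4176, v = 481.0·(-0.07850)/0.47122 + 259.1 = 178.9664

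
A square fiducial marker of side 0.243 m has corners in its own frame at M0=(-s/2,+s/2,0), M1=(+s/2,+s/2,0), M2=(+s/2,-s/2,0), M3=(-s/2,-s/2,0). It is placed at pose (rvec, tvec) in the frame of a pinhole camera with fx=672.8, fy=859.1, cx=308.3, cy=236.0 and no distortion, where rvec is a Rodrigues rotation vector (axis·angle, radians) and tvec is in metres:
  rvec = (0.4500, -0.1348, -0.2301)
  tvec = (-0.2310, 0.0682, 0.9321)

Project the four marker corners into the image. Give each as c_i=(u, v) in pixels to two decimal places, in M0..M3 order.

c0=(84.29, 416.18) c1=(247.06, 360.45) c2=(204.58, 169.76) c3=(20.62, 228.25)

Intrinsics K: fx=672.8, fy=859.1, cx=308.3, cy=236.0
Marker side s = 0.243 m; corners in marker frame (Z=0):
  M0 = (-0.1215, +0.1215, 0)
  M1 = (+0.1215, +0.1215, 0)
  M2 = (+0.1215, -0.1215, 0)
  M3 = (-0.1215, -0.1215, 0)
rvec = (0.4500, -0.1348, -0.2301), |rvec| = θ = 0.52308 rad = 29.971°
Rodrigues: sinθ=0.49955, 1−cosθ=0.13372; R = I + sinθ·[k]× + (1−cosθ)·[k]×²:
    [+0.96524 +0.19010 -0.17934]
    [-0.24939 +0.87516 -0.41460]
    [+0.07813 +0.44492 +0.89216]
t = (-0.2310, 0.0682, 0.9321) m
M0: Pc = R·M0+t = (-0.32518, +0.20483, +0.97666); u = 672.8·(-0.32518)/0.97666 + 308.3 = 84.2918, v = 859.1·(+0.20483)/0.97666 + 236.0 = 416.1772
M1: Pc = R·M1+t = (-0.09063, +0.14423, +0.99565); u = 672.8·(-0.09063)/0.99565 + 308.3 = 247.0611, v = 859.1·(+0.14423)/0.99565 + 236.0 = 360.4501
M2: Pc = R·M2+t = (-0.13682, -0.06843, +0.88754); u = 672.8·(-0.13682)/0.88754 + 308.3 = 204.5827, v = 859.1·(-0.06843)/0.88754 + 236.0 = 169.7589
M3: Pc = R·M3+t = (-0.37137, -0.00783, +0.86855); u = 672.8·(-0.37137)/0.86855 + 308.3 = 20.6237, v = 859.1·(-0.00783)/0.86855 + 236.0 = 228.2543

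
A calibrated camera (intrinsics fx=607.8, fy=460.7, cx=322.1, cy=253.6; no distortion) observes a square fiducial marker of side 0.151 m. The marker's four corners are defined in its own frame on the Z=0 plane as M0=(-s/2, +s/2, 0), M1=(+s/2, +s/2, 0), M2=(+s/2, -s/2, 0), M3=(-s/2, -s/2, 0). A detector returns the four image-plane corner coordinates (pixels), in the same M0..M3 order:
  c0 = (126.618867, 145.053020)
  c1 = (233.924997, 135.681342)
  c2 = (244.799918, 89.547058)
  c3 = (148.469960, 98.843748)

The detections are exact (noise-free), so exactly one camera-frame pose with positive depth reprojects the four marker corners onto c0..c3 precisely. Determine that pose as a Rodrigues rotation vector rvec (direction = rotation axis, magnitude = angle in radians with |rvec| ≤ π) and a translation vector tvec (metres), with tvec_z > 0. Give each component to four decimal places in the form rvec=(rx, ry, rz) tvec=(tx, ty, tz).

rvec=(-0.6956, 0.1441, -0.0362) tvec=(-0.1915, -0.2600, 0.8706)

Intrinsics K: fx=607.8, fy=460.7, cx=322.1, cy=253.6
Marker side s = 0.151 m; corners in marker frame (Z=0):
  M0 = (-0.0755, +0.0755, 0)
  M1 = (+0.0755, +0.0755, 0)
  M2 = (+0.0755, -0.0755, 0)
  M3 = (-0.0755, -0.0755, 0)
Detected image corners:
  c0 = (126.618867, 145.053020) px
  c1 = (233.924997, 135.681342) px
  c2 = (244.799918, 89.547058) px
  c3 = (148.469960, 98.843748) px
Planar DLT: solve 8×8 A·h = b for H (H[2,2]=1):
  H  [+646.25443 -247.46489 +188.37749]
  H  [-77.99351 +219.44445 +116.04692]
  H  [-0.13806 -0.73611 +1.00000]
B = K⁻¹H; ‖b₁‖=1.148581, ‖b₂‖=1.148581; λ = 2/(‖b₁‖+‖b₂‖) = 0.870639, sign → tz>0 ⇒ λ=+0.870639
r₁ = λ·B[:,0] = (+0.98942,-0.08123,-0.12020); r₂ = λ·B[:,1] = (-0.01485,+0.76749,-0.64088)
r₃ = r₁×r₂ = (+0.14431,+0.63589,+0.75817); SVD([r₁ r₂ r₃]) → R = UVᵀ:
  R  [+0.98942 -0.01485 +0.14431]
  R  [-0.08123 +0.76749 +0.63589]
  R  [-0.12020 -0.64088 +0.75817]
t = (-0.19155, -0.25995, +0.87064) m
tr R = 2.515086; θ = arccos((tr R − 1)/2) = 0.711255 rad = 40.752°
axis k = ((R−Rᵀ)₃₂, (R−Rᵀ)₁₃, (R−Rᵀ)₂₁) / (2 sinθ) = (-0.977941, +0.202599, -0.050845)
rvec = θ·k = (-0.695566, +0.144100, -0.036164)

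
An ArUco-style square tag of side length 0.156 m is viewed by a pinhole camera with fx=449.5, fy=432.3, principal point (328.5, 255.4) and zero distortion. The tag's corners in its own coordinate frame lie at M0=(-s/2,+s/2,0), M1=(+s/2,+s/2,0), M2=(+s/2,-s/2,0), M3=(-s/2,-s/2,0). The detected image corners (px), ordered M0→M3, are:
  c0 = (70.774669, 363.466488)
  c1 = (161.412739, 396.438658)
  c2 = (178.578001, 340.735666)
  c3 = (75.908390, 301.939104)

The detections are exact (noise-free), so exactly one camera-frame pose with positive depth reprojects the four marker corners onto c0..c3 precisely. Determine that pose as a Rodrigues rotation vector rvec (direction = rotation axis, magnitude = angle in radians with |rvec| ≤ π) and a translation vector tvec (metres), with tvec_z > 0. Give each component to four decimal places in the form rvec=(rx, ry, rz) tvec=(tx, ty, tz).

Intrinsics K: fx=449.5, fy=432.3, cx=328.5, cy=255.4
Marker side s = 0.156 m; corners in marker frame (Z=0):
  M0 = (-0.0780, +0.0780, 0)
  M1 = (+0.0780, +0.0780, 0)
  M2 = (+0.0780, -0.0780, 0)
  M3 = (-0.0780, -0.0780, 0)
Detected image corners:
  c0 = (70.774669, 363.466488) px
  c1 = (161.412739, 396.438658) px
  c2 = (178.578001, 340.735666) px
  c3 = (75.908390, 301.939104) px
Planar DLT: solve 8×8 A·h = b for H (H[2,2]=1):
  H  [+633.99864 +27.14372 +121.83721]
  H  [+277.46456 +660.94359 +352.69972]
  H  [+0.13866 +0.81395 +1.00000]
B = K⁻¹H; ‖b₁‖=1.430564, ‖b₂‖=1.430564; λ = 2/(‖b₁‖+‖b₂‖) = 0.699025, sign → tz>0 ⇒ λ=+0.699025
r₁ = λ·B[:,0] = (+0.91510,+0.39139,+0.09693); r₂ = λ·B[:,1] = (-0.37360,+0.73260,+0.56897)
r₃ = r₁×r₂ = (+0.15168,-0.55688,+0.81663); SVD([r₁ r₂ r₃]) → R = UVᵀ:
  R  [+0.91510 -0.37360 +0.15168]
  R  [+0.39139 +0.73260 -0.55688]
  R  [+0.09693 +0.56897 +0.81663]
t = (-0.32138, +0.15733, +0.69903) m
tr R = 2.464326; θ = arccos((tr R − 1)/2) = 0.749304 rad = 42.932°
axis k = ((R−Rᵀ)₃₂, (R−Rᵀ)₁₃, (R−Rᵀ)₂₁) / (2 sinθ) = (+0.826459, +0.040191, +0.561561)
rvec = θ·k = (+0.619269, +0.030116, +0.420780)

rvec=(0.6193, 0.0301, 0.4208) tvec=(-0.3214, 0.1573, 0.6990)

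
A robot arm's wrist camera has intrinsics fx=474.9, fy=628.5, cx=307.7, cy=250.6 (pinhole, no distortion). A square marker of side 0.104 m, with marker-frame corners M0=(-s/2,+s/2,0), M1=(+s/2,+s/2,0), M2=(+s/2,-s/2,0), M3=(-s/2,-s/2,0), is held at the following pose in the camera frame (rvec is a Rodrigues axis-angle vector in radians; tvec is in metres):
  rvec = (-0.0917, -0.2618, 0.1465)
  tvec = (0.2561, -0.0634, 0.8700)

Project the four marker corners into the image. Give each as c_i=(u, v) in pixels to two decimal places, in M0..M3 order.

c0=(419.02, 235.62) c1=(469.49, 247.69) c2=(474.77, 175.27) c3=(425.12, 161.17)

Intrinsics K: fx=474.9, fy=628.5, cx=307.7, cy=250.6
Marker side s = 0.104 m; corners in marker frame (Z=0):
  M0 = (-0.0520, +0.0520, 0)
  M1 = (+0.0520, +0.0520, 0)
  M2 = (+0.0520, -0.0520, 0)
  M3 = (-0.0520, -0.0520, 0)
rvec = (-0.0917, -0.2618, 0.1465), |rvec| = θ = 0.31370 rad = 17.974°
Rodrigues: sinθ=0.30858, 1−cosθ=0.04880; R = I + sinθ·[k]× + (1−cosθ)·[k]×²:
    [+0.95537 -0.13220 -0.26419]
    [+0.15601 +0.98519 +0.07118]
    [+0.25086 -0.10922 +0.96184]
t = (0.2561, -0.0634, 0.8700) m
M0: Pc = R·M0+t = (+0.19955, -0.02028, +0.85128); u = 474.9·(+0.19955)/0.85128 + 307.7 = 419.0207, v = 628.5·(-0.02028)/0.85128 + 250.6 = 235.6249
M1: Pc = R·M1+t = (+0.29890, -0.00406, +0.87737); u = 474.9·(+0.29890)/0.87737 + 307.7 = 469.4909, v = 628.5·(-0.00406)/0.87737 + 250.6 = 247.6934
M2: Pc = R·M2+t = (+0.31265, -0.10652, +0.88872); u = 474.9·(+0.31265)/0.88872 + 307.7 = 474.7700, v = 628.5·(-0.10652)/0.88872 + 250.6 = 175.2719
M3: Pc = R·M3+t = (+0.21330, -0.12274, +0.86263); u = 474.9·(+0.21330)/0.86263 + 307.7 = 425.1240, v = 628.5·(-0.12274)/0.86263 + 250.6 = 161.1721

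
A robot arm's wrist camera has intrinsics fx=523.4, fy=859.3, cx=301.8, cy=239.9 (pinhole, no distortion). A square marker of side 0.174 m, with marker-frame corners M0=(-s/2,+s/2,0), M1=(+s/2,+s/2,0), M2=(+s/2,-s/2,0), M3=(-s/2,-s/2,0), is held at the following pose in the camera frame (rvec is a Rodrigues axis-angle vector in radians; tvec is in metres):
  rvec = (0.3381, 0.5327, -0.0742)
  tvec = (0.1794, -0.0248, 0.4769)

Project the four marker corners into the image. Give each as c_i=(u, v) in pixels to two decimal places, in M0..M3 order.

c0=(414.86, 327.26) c1=(607.64, 349.96) c2=(611.44, 17.62) c3=(397.90, 52.05)

Intrinsics K: fx=523.4, fy=859.3, cx=301.8, cy=239.9
Marker side s = 0.174 m; corners in marker frame (Z=0):
  M0 = (-0.0870, +0.0870, 0)
  M1 = (+0.0870, +0.0870, 0)
  M2 = (+0.0870, -0.0870, 0)
  M3 = (-0.0870, -0.0870, 0)
rvec = (0.3381, 0.5327, -0.0742), |rvec| = θ = 0.63528 rad = 36.399°
Rodrigues: sinθ=0.59341, 1−cosθ=0.19510; R = I + sinθ·[k]× + (1−cosθ)·[k]×²:
    [+0.86016 +0.15637 +0.48546]
    [+0.01776 +0.94208 -0.33492]
    [-0.50971 +0.29671 +0.80756]
t = (0.1794, -0.0248, 0.4769) m
M0: Pc = R·M0+t = (+0.11817, +0.05562, +0.54706); u = 523.4·(+0.11817)/0.54706 + 301.8 = 414.8600, v = 859.3·(+0.05562)/0.54706 + 239.9 = 327.2599
M1: Pc = R·M1+t = (+0.26784, +0.05871, +0.45837); u = 523.4·(+0.26784)/0.45837 + 301.8 = 607.6385, v = 859.3·(+0.05871)/0.45837 + 239.9 = 349.9551
M2: Pc = R·M2+t = (+0.24063, -0.10522, +0.40674); u = 523.4·(+0.24063)/0.40674 + 301.8 = 611.4450, v = 859.3·(-0.10522)/0.40674 + 239.9 = 17.6159
M3: Pc = R·M3+t = (+0.09096, -0.10831, +0.49543); u = 523.4·(+0.09096)/0.49543 + 301.8 = 397.8964, v = 859.3·(-0.10831)/0.49543 + 239.9 = 52.0495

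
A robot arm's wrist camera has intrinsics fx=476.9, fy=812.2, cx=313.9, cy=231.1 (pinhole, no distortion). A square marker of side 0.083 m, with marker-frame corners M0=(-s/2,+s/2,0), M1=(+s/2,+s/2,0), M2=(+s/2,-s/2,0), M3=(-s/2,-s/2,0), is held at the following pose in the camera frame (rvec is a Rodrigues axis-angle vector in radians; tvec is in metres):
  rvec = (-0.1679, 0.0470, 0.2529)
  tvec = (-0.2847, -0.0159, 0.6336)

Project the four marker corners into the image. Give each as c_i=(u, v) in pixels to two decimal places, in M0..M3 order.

Intrinsics K: fx=476.9, fy=812.2, cx=313.9, cy=231.1
Marker side s = 0.083 m; corners in marker frame (Z=0):
  M0 = (-0.0415, +0.0415, 0)
  M1 = (+0.0415, +0.0415, 0)
  M2 = (+0.0415, -0.0415, 0)
  M3 = (-0.0415, -0.0415, 0)
rvec = (-0.1679, 0.0470, 0.2529), |rvec| = θ = 0.30718 rad = 17.600°
Rodrigues: sinθ=0.30237, 1−cosθ=0.04681; R = I + sinθ·[k]× + (1−cosθ)·[k]×²:
    [+0.96718 -0.25286 +0.02520]
    [+0.24503 +0.95429 +0.17117]
    [-0.06733 -0.15938 +0.98492]
t = (-0.2847, -0.0159, 0.6336) m
M0: Pc = R·M0+t = (-0.33533, +0.01353, +0.62978); u = 476.9·(-0.33533)/0.62978 + 313.9 = 59.9709, v = 812.2·(+0.01353)/0.62978 + 231.1 = 248.5546
M1: Pc = R·M1+t = (-0.25506, +0.03387, +0.62419); u = 476.9·(-0.25506)/0.62419 + 313.9 = 119.0303, v = 812.2·(+0.03387)/0.62419 + 231.1 = 275.1737
M2: Pc = R·M2+t = (-0.23407, -0.04533, +0.63742); u = 476.9·(-0.23407)/0.63742 + 313.9 = 138.7763, v = 812.2·(-0.04533)/0.63742 + 231.1 = 173.3351
M3: Pc = R·M3+t = (-0.31434, -0.06567, +0.64301); u = 476.9·(-0.31434)/0.64301 + 313.9 = 80.7603, v = 812.2·(-0.06567)/0.64301 + 231.1 = 148.1486

c0=(59.97, 248.55) c1=(119.03, 275.17) c2=(138.78, 173.34) c3=(80.76, 148.15)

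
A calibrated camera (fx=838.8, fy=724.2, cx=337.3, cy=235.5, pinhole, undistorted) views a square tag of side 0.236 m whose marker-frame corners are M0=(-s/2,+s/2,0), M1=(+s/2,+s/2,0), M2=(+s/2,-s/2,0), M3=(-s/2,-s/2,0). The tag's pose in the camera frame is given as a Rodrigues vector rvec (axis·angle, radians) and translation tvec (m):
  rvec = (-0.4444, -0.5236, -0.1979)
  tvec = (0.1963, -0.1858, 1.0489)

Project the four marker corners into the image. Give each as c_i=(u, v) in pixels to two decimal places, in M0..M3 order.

Intrinsics K: fx=838.8, fy=724.2, cx=337.3, cy=235.5
Marker side s = 0.236 m; corners in marker frame (Z=0):
  M0 = (-0.1180, +0.1180, 0)
  M1 = (+0.1180, +0.1180, 0)
  M2 = (+0.1180, -0.1180, 0)
  M3 = (-0.1180, -0.1180, 0)
rvec = (-0.4444, -0.5236, -0.1979), |rvec| = θ = 0.71471 rad = 40.950°
Rodrigues: sinθ=0.65540, 1−cosθ=0.24472; R = I + sinθ·[k]× + (1−cosθ)·[k]×²:
    [+0.84990 +0.29295 -0.43801]
    [-0.07000 +0.88662 +0.45716]
    [+0.52228 -0.35788 +0.77404]
t = (0.1963, -0.1858, 1.0489) m
M0: Pc = R·M0+t = (+0.13058, -0.07292, +0.94504); u = 838.8·(+0.13058)/0.94504 + 337.3 = 453.2008, v = 724.2·(-0.07292)/0.94504 + 235.5 = 179.6217
M1: Pc = R·M1+t = (+0.33116, -0.08944, +1.06830); u = 838.8·(+0.33116)/1.06830 + 337.3 = 597.3148, v = 724.2·(-0.08944)/1.06830 + 235.5 = 174.8696
M2: Pc = R·M2+t = (+0.26202, -0.29868, +1.15276); u = 838.8·(+0.26202)/1.15276 + 337.3 = 527.9573, v = 724.2·(-0.29868)/1.15276 + 235.5 = 47.8585
M3: Pc = R·M3+t = (+0.06144, -0.28216, +1.02950); u = 838.8·(+0.06144)/1.02950 + 337.3 = 387.3624, v = 724.2·(-0.28216)/1.02950 + 235.5 = 37.0141

c0=(453.20, 179.62) c1=(597.31, 174.87) c2=(527.96, 47.86) c3=(387.36, 37.01)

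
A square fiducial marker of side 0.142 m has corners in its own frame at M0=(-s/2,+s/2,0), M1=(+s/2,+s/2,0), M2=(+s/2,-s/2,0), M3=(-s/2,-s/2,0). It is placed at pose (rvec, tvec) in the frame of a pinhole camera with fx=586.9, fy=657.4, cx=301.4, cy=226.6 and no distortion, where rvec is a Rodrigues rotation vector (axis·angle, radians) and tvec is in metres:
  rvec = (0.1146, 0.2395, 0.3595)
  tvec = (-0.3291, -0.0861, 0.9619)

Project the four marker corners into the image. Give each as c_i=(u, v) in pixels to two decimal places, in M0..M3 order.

c0=(53.45, 196.18) c1=(124.71, 230.42) c2=(150.36, 137.76) c3=(76.70, 105.62)

Intrinsics K: fx=586.9, fy=657.4, cx=301.4, cy=226.6
Marker side s = 0.142 m; corners in marker frame (Z=0):
  M0 = (-0.0710, +0.0710, 0)
  M1 = (+0.0710, +0.0710, 0)
  M2 = (+0.0710, -0.0710, 0)
  M3 = (-0.0710, -0.0710, 0)
rvec = (0.1146, 0.2395, 0.3595), |rvec| = θ = 0.44692 rad = 25.606°
Rodrigues: sinθ=0.43219, 1−cosθ=0.09822; R = I + sinθ·[k]× + (1−cosθ)·[k]×²:
    [+0.90824 -0.33416 +0.25187]
    [+0.36115 +0.92999 -0.06848]
    [-0.21135 +0.15316 +0.96534]
t = (-0.3291, -0.0861, 0.9619) m
M0: Pc = R·M0+t = (-0.41731, -0.04571, +0.98778); u = 586.9·(-0.41731)/0.98778 + 301.4 = 53.4507, v = 657.4·(-0.04571)/0.98778 + 226.6 = 196.1770
M1: Pc = R·M1+t = (-0.28834, +0.00557, +0.95777); u = 586.9·(-0.28834)/0.95777 + 301.4 = 124.7116, v = 657.4·(+0.00557)/0.95777 + 226.6 = 230.4237
M2: Pc = R·M2+t = (-0.24089, -0.12649, +0.93602); u = 586.9·(-0.24089)/0.93602 + 301.4 = 150.3581, v = 657.4·(-0.12649)/0.93602 + 226.6 = 137.7631
M3: Pc = R·M3+t = (-0.36986, -0.17777, +0.96603); u = 586.9·(-0.36986)/0.96603 + 301.4 = 76.6961, v = 657.4·(-0.17777)/0.96603 + 226.6 = 105.6241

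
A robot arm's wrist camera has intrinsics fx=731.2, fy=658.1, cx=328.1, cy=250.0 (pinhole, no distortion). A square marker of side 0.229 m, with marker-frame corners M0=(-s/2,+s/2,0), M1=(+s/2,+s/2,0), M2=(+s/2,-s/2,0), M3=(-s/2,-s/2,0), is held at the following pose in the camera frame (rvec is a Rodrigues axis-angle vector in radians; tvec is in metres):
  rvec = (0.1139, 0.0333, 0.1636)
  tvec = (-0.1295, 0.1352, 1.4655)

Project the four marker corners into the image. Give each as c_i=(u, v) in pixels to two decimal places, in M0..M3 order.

Intrinsics K: fx=731.2, fy=658.1, cx=328.1, cy=250.0
Marker side s = 0.229 m; corners in marker frame (Z=0):
  M0 = (-0.1145, +0.1145, 0)
  M1 = (+0.1145, +0.1145, 0)
  M2 = (+0.1145, -0.1145, 0)
  M3 = (-0.1145, -0.1145, 0)
rvec = (0.1139, 0.0333, 0.1636), |rvec| = θ = 0.20211 rad = 11.580°
Rodrigues: sinθ=0.20073, 1−cosθ=0.02035; R = I + sinθ·[k]× + (1−cosθ)·[k]×²:
    [+0.98611 -0.16060 +0.04236]
    [+0.16438 +0.98020 -0.11041]
    [-0.02379 +0.11584 +0.99298]
t = (-0.1295, 0.1352, 1.4655) m
M0: Pc = R·M0+t = (-0.26080, +0.22861, +1.48149); u = 731.2·(-0.26080)/1.48149 + 328.1 = 199.3810, v = 658.1·(+0.22861)/1.48149 + 250.0 = 351.5528
M1: Pc = R·M1+t = (-0.03498, +0.26625, +1.47604); u = 731.2·(-0.03498)/1.47604 + 328.1 = 310.7722, v = 658.1·(+0.26625)/1.47604 + 250.0 = 368.7107
M2: Pc = R·M2+t = (+0.00180, +0.04179, +1.44951); u = 731.2·(+0.00180)/1.44951 + 328.1 = 329.0071, v = 658.1·(+0.04179)/1.44951 + 250.0 = 268.9726
M3: Pc = R·M3+t = (-0.22402, +0.00415, +1.45496); u = 731.2·(-0.22402)/1.45496 + 328.1 = 215.5167, v = 658.1·(+0.00415)/1.45496 + 250.0 = 251.8753

c0=(199.38, 351.55) c1=(310.77, 368.71) c2=(329.01, 268.97) c3=(215.52, 251.88)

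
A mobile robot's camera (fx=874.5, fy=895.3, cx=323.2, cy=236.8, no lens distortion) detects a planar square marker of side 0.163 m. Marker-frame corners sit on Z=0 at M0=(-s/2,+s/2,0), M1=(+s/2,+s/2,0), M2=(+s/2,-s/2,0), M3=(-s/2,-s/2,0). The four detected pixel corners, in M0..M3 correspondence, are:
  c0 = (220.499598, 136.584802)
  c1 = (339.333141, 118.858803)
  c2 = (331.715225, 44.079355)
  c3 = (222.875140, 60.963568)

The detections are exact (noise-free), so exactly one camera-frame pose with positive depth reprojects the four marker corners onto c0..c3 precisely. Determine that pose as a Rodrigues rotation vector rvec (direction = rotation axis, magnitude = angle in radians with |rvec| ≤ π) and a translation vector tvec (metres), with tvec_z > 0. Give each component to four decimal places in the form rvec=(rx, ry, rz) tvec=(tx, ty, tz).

rvec=(-0.7222, 0.1143, -0.1051) tvec=(-0.0635, -0.2047, 1.2358)

Intrinsics K: fx=874.5, fy=895.3, cx=323.2, cy=236.8
Marker side s = 0.163 m; corners in marker frame (Z=0):
  M0 = (-0.0815, +0.0815, 0)
  M1 = (+0.0815, +0.0815, 0)
  M2 = (+0.0815, -0.0815, 0)
  M3 = (-0.0815, -0.0815, 0)
Detected image corners:
  c0 = (220.499598, 136.584802) px
  c1 = (339.333141, 118.858803) px
  c2 = (331.715225, 44.079355) px
  c3 = (222.875140, 60.963568) px
Planar DLT: solve 8×8 A·h = b for H (H[2,2]=1):
  H  [+681.72770 -133.75364 +278.29338]
  H  [-111.00731 +412.94025 +88.51386]
  H  [-0.05497 -0.53731 +1.00000]
B = K⁻¹H; ‖b₁‖=0.809202, ‖b₂‖=0.809202; λ = 2/(‖b₁‖+‖b₂‖) = 1.235785, sign → tz>0 ⇒ λ=+1.235785
r₁ = λ·B[:,0] = (+0.98848,-0.13526,-0.06793); r₂ = λ·B[:,1] = (+0.05639,+0.74561,-0.66400)
r₃ = r₁×r₂ = (+0.14046,+0.65252,+0.74464); SVD([r₁ r₂ r₃]) → R = UVᵀ:
  R  [+0.98848 +0.05639 +0.14046]
  R  [-0.13526 +0.74561 +0.65252]
  R  [-0.06793 -0.66400 +0.74464]
t = (-0.06346, -0.20468, +1.23579) m
tr R = 2.478726; θ = arccos((tr R − 1)/2) = 0.738672 rad = 42.323°
axis k = ((R−Rᵀ)₃₂, (R−Rᵀ)₁₃, (R−Rᵀ)₂₁) / (2 sinθ) = (-0.977649, +0.154753, -0.142317)
rvec = θ·k = (-0.722162, +0.114312, -0.105126)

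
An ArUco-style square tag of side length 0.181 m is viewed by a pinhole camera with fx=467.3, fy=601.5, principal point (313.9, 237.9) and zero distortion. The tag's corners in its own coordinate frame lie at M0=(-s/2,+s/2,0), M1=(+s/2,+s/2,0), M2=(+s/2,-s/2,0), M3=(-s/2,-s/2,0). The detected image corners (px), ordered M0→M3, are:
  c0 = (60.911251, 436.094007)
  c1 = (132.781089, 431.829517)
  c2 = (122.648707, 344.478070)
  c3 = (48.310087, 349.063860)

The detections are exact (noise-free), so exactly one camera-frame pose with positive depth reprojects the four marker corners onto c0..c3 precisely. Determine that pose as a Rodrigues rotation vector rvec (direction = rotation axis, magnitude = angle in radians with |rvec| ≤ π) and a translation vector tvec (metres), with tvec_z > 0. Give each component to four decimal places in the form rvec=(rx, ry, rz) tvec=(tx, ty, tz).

rvec=(0.2183, 0.0069, -0.0510) tvec=(-0.5475, 0.2927, 1.1490)

Intrinsics K: fx=467.3, fy=601.5, cx=313.9, cy=237.9
Marker side s = 0.181 m; corners in marker frame (Z=0):
  M0 = (-0.0905, +0.0905, 0)
  M1 = (+0.0905, +0.0905, 0)
  M2 = (+0.0905, -0.0905, 0)
  M3 = (-0.0905, -0.0905, 0)
Detected image corners:
  c0 = (60.911251, 436.094007) px
  c1 = (132.781089, 431.829517) px
  c2 = (122.648707, 344.478070) px
  c3 = (48.310087, 349.063860) px
Planar DLT: solve 8×8 A·h = b for H (H[2,2]=1):
  H  [+402.78959 +79.96869 +91.22387]
  H  [-28.65095 +555.20604 +391.11128]
  H  [-0.01080 +0.18826 +1.00000]
B = K⁻¹H; ‖b₁‖=0.870356, ‖b₂‖=0.870356; λ = 2/(‖b₁‖+‖b₂‖) = 1.148955, sign → tz>0 ⇒ λ=+1.148955
r₁ = λ·B[:,0] = (+0.99868,-0.04982,-0.01241); r₂ = λ·B[:,1] = (+0.05132,+0.97498,+0.21630)
r₃ = r₁×r₂ = (+0.00133,-0.21665,+0.97625); SVD([r₁ r₂ r₃]) → R = UVᵀ:
  R  [+0.99868 +0.05132 +0.00133]
  R  [-0.04982 +0.97498 -0.21665]
  R  [-0.01241 +0.21630 +0.97625]
t = (-0.54750, +0.29266, +1.14895) m
tr R = 2.949906; θ = arccos((tr R − 1)/2) = 0.224287 rad = 12.851°
axis k = ((R−Rᵀ)₃₂, (R−Rᵀ)₁₃, (R−Rᵀ)₂₁) / (2 sinθ) = (+0.973317, +0.030893, -0.227375)
rvec = θ·k = (+0.218302, +0.006929, -0.050997)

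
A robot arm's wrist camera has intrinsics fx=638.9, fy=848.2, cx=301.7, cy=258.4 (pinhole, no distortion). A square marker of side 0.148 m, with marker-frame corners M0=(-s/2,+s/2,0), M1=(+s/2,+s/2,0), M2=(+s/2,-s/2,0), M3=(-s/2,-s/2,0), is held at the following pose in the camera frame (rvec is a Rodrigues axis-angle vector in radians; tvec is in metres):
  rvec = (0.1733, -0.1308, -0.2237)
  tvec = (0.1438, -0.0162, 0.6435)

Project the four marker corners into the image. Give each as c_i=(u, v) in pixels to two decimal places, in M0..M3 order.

Intrinsics K: fx=638.9, fy=848.2, cx=301.7, cy=258.4
Marker side s = 0.148 m; corners in marker frame (Z=0):
  M0 = (-0.0740, +0.0740, 0)
  M1 = (+0.0740, +0.0740, 0)
  M2 = (+0.0740, -0.0740, 0)
  M3 = (-0.0740, -0.0740, 0)
rvec = (0.1733, -0.1308, -0.2237), |rvec| = θ = 0.31174 rad = 17.862°
Rodrigues: sinθ=0.30672, 1−cosθ=0.04820; R = I + sinθ·[k]× + (1−cosθ)·[k]×²:
    [+0.96670 +0.20885 -0.14792]
    [-0.23134 +0.96029 -0.15599]
    [+0.10946 +0.18502 +0.97662]
t = (0.1438, -0.0162, 0.6435) m
M0: Pc = R·M0+t = (+0.08772, +0.07198, +0.64909); u = 638.9·(+0.08772)/0.64909 + 301.7 = 388.0423, v = 848.2·(+0.07198)/0.64909 + 258.4 = 352.4600
M1: Pc = R·M1+t = (+0.23079, +0.03774, +0.66529); u = 638.9·(+0.23079)/0.66529 + 301.7 = 523.3352, v = 848.2·(+0.03774)/0.66529 + 258.4 = 306.5187
M2: Pc = R·M2+t = (+0.19988, -0.10438, +0.63791); u = 638.9·(+0.19988)/0.63791 + 301.7 = 501.8910, v = 848.2·(-0.10438)/0.63791 + 258.4 = 119.6103
M3: Pc = R·M3+t = (+0.05681, -0.07014, +0.62171); u = 638.9·(+0.05681)/0.62171 + 301.7 = 360.0804, v = 848.2·(-0.07014)/0.62171 + 258.4 = 162.7045

c0=(388.04, 352.46) c1=(523.34, 306.52) c2=(501.89, 119.61) c3=(360.08, 162.70)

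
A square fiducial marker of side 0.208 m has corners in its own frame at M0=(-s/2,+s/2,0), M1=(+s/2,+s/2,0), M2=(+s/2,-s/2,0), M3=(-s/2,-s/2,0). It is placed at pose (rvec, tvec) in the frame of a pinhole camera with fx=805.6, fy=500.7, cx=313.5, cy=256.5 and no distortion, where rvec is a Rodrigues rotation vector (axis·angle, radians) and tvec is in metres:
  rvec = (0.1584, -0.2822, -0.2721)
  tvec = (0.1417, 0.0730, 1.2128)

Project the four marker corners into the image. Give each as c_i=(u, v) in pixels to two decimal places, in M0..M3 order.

Intrinsics K: fx=805.6, fy=500.7, cx=313.5, cy=256.5
Marker side s = 0.208 m; corners in marker frame (Z=0):
  M0 = (-0.1040, +0.1040, 0)
  M1 = (+0.1040, +0.1040, 0)
  M2 = (+0.1040, -0.1040, 0)
  M3 = (-0.1040, -0.1040, 0)
rvec = (0.1584, -0.2822, -0.2721), |rvec| = θ = 0.42281 rad = 24.225°
Rodrigues: sinθ=0.41032, 1−cosθ=0.08806; R = I + sinθ·[k]× + (1−cosθ)·[k]×²:
    [+0.92430 +0.24205 -0.29510]
    [-0.28608 +0.95117 -0.11590]
    [+0.25264 +0.19155 +0.94841]
t = (0.1417, 0.0730, 1.2128) m
M0: Pc = R·M0+t = (+0.07075, +0.20167, +1.20645); u = 805.6·(+0.07075)/1.20645 + 313.5 = 360.7401, v = 500.7·(+0.20167)/1.20645 + 256.5 = 340.1990
M1: Pc = R·M1+t = (+0.26300, +0.14217, +1.25900); u = 805.6·(+0.26300)/1.25900 + 313.5 = 481.7872, v = 500.7·(+0.14217)/1.25900 + 256.5 = 313.0403
M2: Pc = R·M2+t = (+0.21265, -0.05567, +1.21915); u = 805.6·(+0.21265)/1.21915 + 313.5 = 454.0192, v = 500.7·(-0.05567)/1.21915 + 256.5 = 233.6348
M3: Pc = R·M3+t = (+0.02040, +0.00383, +1.16660); u = 805.6·(+0.02040)/1.16660 + 313.5 = 327.5872, v = 500.7·(+0.00383)/1.16660 + 256.5 = 258.1443

c0=(360.74, 340.20) c1=(481.79, 313.04) c2=(454.02, 233.63) c3=(327.59, 258.14)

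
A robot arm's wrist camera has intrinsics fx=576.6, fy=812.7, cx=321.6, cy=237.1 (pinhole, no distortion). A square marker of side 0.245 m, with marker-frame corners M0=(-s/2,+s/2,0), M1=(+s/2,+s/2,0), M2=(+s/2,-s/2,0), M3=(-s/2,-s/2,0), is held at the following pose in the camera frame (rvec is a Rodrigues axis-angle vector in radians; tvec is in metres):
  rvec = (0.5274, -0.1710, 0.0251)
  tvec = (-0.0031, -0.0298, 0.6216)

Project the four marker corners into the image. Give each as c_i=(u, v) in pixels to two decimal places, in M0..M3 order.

Intrinsics K: fx=576.6, fy=812.7, cx=321.6, cy=237.1
Marker side s = 0.245 m; corners in marker frame (Z=0):
  M0 = (-0.1225, +0.1225, 0)
  M1 = (+0.1225, +0.1225, 0)
  M2 = (+0.1225, -0.1225, 0)
  M3 = (-0.1225, -0.1225, 0)
rvec = (0.5274, -0.1710, 0.0251), |rvec| = θ = 0.55500 rad = 31.799°
Rodrigues: sinθ=0.52694, 1−cosθ=0.15010; R = I + sinθ·[k]× + (1−cosθ)·[k]×²:
    [+0.98544 -0.06778 -0.15590]
    [-0.02012 +0.86415 -0.50283]
    [+0.16881 +0.49865 +0.85021]
t = (-0.0031, -0.0298, 0.6216) m
M0: Pc = R·M0+t = (-0.13212, +0.07852, +0.66201); u = 576.6·(-0.13212)/0.66201 + 321.6 = 206.5251, v = 812.7·(+0.07852)/0.66201 + 237.1 = 333.4971
M1: Pc = R·M1+t = (+0.10931, +0.07359, +0.70336); u = 576.6·(+0.10931)/0.70336 + 321.6 = 411.2130, v = 812.7·(+0.07359)/0.70336 + 237.1 = 322.1344
M2: Pc = R·M2+t = (+0.12592, -0.13812, +0.58119); u = 576.6·(+0.12592)/0.58119 + 321.6 = 446.5243, v = 812.7·(-0.13812)/0.58119 + 237.1 = 43.9593
M3: Pc = R·M3+t = (-0.11551, -0.13319, +0.53984); u = 576.6·(-0.11551)/0.53984 + 321.6 = 198.2194, v = 812.7·(-0.13319)/0.53984 + 237.1 = 36.5820

c0=(206.53, 333.50) c1=(411.21, 322.13) c2=(446.52, 43.96) c3=(198.22, 36.58)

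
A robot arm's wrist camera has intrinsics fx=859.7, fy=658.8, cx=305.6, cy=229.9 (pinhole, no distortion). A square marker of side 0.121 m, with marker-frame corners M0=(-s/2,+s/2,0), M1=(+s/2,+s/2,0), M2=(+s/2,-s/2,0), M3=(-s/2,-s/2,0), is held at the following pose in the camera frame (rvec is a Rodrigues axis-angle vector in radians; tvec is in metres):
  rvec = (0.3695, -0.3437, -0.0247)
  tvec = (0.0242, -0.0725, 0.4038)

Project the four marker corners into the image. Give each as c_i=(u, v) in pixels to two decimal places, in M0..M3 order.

c0=(231.22, 212.26) c1=(457.90, 198.44) c2=(484.29, 9.97) c3=(233.37, 4.99)

Intrinsics K: fx=859.7, fy=658.8, cx=305.6, cy=229.9
Marker side s = 0.121 m; corners in marker frame (Z=0):
  M0 = (-0.0605, +0.0605, 0)
  M1 = (+0.0605, +0.0605, 0)
  M2 = (+0.0605, -0.0605, 0)
  M3 = (-0.0605, -0.0605, 0)
rvec = (0.3695, -0.3437, -0.0247), |rvec| = θ = 0.50524 rad = 28.948°
Rodrigues: sinθ=0.48402, 1−cosθ=0.12494; R = I + sinθ·[k]× + (1−cosθ)·[k]×²:
    [+0.94188 -0.03850 -0.33373]
    [-0.08582 +0.93288 -0.34982]
    [+0.32480 +0.35813 +0.87536]
t = (0.0242, -0.0725, 0.4038) m
M0: Pc = R·M0+t = (-0.03511, -0.01087, +0.40582); u = 859.7·(-0.03511)/0.40582 + 305.6 = 231.2153, v = 658.8·(-0.01087)/0.40582 + 229.9 = 212.2557
M1: Pc = R·M1+t = (+0.07885, -0.02125, +0.44512); u = 859.7·(+0.07885)/0.44512 + 305.6 = 457.9003, v = 658.8·(-0.02125)/0.44512 + 229.9 = 198.4440
M2: Pc = R·M2+t = (+0.08351, -0.13413, +0.40178); u = 859.7·(+0.08351)/0.40178 + 305.6 = 484.2936, v = 658.8·(-0.13413)/0.40178 + 229.9 = 9.9662
M3: Pc = R·M3+t = (-0.03045, -0.12375, +0.36248); u = 859.7·(-0.03045)/0.36248 + 305.6 = 233.3703, v = 658.8·(-0.12375)/0.36248 + 229.9 = 4.9944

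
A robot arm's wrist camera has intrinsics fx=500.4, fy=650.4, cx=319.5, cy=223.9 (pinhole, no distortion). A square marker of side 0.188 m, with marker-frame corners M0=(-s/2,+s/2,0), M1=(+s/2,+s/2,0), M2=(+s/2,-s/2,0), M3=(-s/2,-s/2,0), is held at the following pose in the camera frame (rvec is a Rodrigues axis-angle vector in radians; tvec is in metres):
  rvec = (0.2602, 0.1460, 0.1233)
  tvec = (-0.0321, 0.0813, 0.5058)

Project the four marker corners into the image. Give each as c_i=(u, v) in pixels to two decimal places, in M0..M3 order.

c0=(195.92, 413.60) c1=(368.30, 455.37) c2=(394.00, 229.90) c3=(202.98, 194.88)

Intrinsics K: fx=500.4, fy=650.4, cx=319.5, cy=223.9
Marker side s = 0.188 m; corners in marker frame (Z=0):
  M0 = (-0.0940, +0.0940, 0)
  M1 = (+0.0940, +0.0940, 0)
  M2 = (+0.0940, -0.0940, 0)
  M3 = (-0.0940, -0.0940, 0)
rvec = (0.2602, 0.1460, 0.1233), |rvec| = θ = 0.32284 rad = 18.497°
Rodrigues: sinθ=0.31726, 1−cosθ=0.05166; R = I + sinθ·[k]× + (1−cosθ)·[k]×²:
    [+0.98190 -0.10234 +0.15938]
    [+0.14000 +0.95891 -0.24678]
    [-0.12757 +0.26463 +0.95588]
t = (-0.0321, 0.0813, 0.5058) m
M0: Pc = R·M0+t = (-0.13402, +0.15828, +0.54267); u = 500.4·(-0.13402)/0.54267 + 319.5 = 195.9200, v = 650.4·(+0.15828)/0.54267 + 223.9 = 413.5991
M1: Pc = R·M1+t = (+0.05058, +0.18460, +0.51868); u = 500.4·(+0.05058)/0.51868 + 319.5 = 368.2958, v = 650.4·(+0.18460)/0.51868 + 223.9 = 455.3746
M2: Pc = R·M2+t = (+0.06982, +0.00432, +0.46893); u = 500.4·(+0.06982)/0.46893 + 319.5 = 394.0034, v = 650.4·(+0.00432)/0.46893 + 223.9 = 229.8957
M3: Pc = R·M3+t = (-0.11478, -0.02200, +0.49292); u = 500.4·(-0.11478)/0.49292 + 319.5 = 202.9790, v = 650.4·(-0.02200)/0.49292 + 223.9 = 194.8751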